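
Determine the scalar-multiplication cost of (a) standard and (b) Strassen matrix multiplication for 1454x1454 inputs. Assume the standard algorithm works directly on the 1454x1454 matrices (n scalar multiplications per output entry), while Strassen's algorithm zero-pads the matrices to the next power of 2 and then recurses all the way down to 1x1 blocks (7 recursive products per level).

Matrix multiplication for 1454x1454 matrices:

Strassen's algorithm requires power-of-2 dimensions. Pad 1454x1454 to 2048x2048 (next power of 2).

Standard algorithm: 1454^3 = 3073924664 multiplications
Strassen's algorithm: 7^(log2(2048)) = 7^11 = 1977326743 multiplications
Savings: 3073924664 - 1977326743 = 1096597921 multiplications

Standard: 3073924664 multiplications (1454^3). Strassen: 1977326743 multiplications (7^11, after padding to 2048x2048). Strassen reduces 8 recursive multiplications to 7 at each level.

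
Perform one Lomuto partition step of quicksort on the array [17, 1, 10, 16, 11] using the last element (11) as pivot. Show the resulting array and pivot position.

Lomuto partition with pivot = 11:

Initial array: [17, 1, 10, 16, 11]

arr[0]=17 > 11: no swap
arr[1]=1 <= 11: swap with position 0, array becomes [1, 17, 10, 16, 11]
arr[2]=10 <= 11: swap with position 1, array becomes [1, 10, 17, 16, 11]
arr[3]=16 > 11: no swap

Place pivot at position 2: [1, 10, 11, 16, 17]
Pivot position: 2

After partitioning with pivot 11, the array becomes [1, 10, 11, 16, 17]. The pivot is placed at index 2. All elements to the left of the pivot are <= 11, and all elements to the right are > 11.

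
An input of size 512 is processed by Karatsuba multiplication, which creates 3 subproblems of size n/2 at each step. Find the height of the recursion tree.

For divide and conquer with division factor 2:

Problem sizes at each level:
Level 0: 512
Level 1: 256
Level 2: 128
Level 3: 64
Level 4: 32
Level 5: 16
Level 6: 8
Level 7: 4
Level 8: 2
Level 9: 1

The root is level 0 and the size-1 base case is level 9 (the tree spans levels 0 through 9, i.e. 10 levels counting the root), so the depth is the number of divisions: log_2(512) = 9

The recursion tree depth is log_2(512) = 9. At each level, the problem size is divided by 2, so it takes 9 divisions to reduce to a base case of size 1. The algorithm makes 3 recursive calls at each level.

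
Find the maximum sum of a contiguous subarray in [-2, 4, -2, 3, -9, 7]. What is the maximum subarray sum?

Using Kadane's algorithm on [-2, 4, -2, 3, -9, 7]:

Scanning through the array:
Position 1 (value 4): max_ending_here = 4, max_so_far = 4
Position 2 (value -2): max_ending_here = 2, max_so_far = 4
Position 3 (value 3): max_ending_here = 5, max_so_far = 5
Position 4 (value -9): max_ending_here = -4, max_so_far = 5
Position 5 (value 7): max_ending_here = 7, max_so_far = 7

Maximum subarray: [7]
Maximum sum: 7

The maximum subarray is [7] with sum 7. This subarray runs from index 5 to index 5.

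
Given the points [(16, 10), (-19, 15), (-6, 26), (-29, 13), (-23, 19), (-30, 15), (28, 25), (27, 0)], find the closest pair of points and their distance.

Computing all pairwise distances among 8 points:

d((16, 10), (-19, 15)) = 35.3553
d((16, 10), (-6, 26)) = 27.2029
d((16, 10), (-29, 13)) = 45.0999
d((16, 10), (-23, 19)) = 40.025
d((16, 10), (-30, 15)) = 46.2709
d((16, 10), (28, 25)) = 19.2094
d((16, 10), (27, 0)) = 14.8661
d((-19, 15), (-6, 26)) = 17.0294
d((-19, 15), (-29, 13)) = 10.198
d((-19, 15), (-23, 19)) = 5.6569
d((-19, 15), (-30, 15)) = 11.0
d((-19, 15), (28, 25)) = 48.0521
d((-19, 15), (27, 0)) = 48.3839
d((-6, 26), (-29, 13)) = 26.4197
d((-6, 26), (-23, 19)) = 18.3848
d((-6, 26), (-30, 15)) = 26.4008
d((-6, 26), (28, 25)) = 34.0147
d((-6, 26), (27, 0)) = 42.0119
d((-29, 13), (-23, 19)) = 8.4853
d((-29, 13), (-30, 15)) = 2.2361 <-- minimum
d((-29, 13), (28, 25)) = 58.2495
d((-29, 13), (27, 0)) = 57.4891
d((-23, 19), (-30, 15)) = 8.0623
d((-23, 19), (28, 25)) = 51.3517
d((-23, 19), (27, 0)) = 53.4883
d((-30, 15), (28, 25)) = 58.8558
d((-30, 15), (27, 0)) = 58.9406
d((28, 25), (27, 0)) = 25.02

Closest pair: (-29, 13) and (-30, 15) with distance 2.2361

The closest pair is (-29, 13) and (-30, 15) with Euclidean distance 2.2361. For 8 points, brute-force pairwise comparison is shown above. For large n, the divide-and-conquer algorithm (sort by x, recurse on halves, check the dividing strip) achieves O(n log n).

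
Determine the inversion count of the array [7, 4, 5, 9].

Finding inversions in [7, 4, 5, 9]:

(0, 1): arr[0]=7 > arr[1]=4
(0, 2): arr[0]=7 > arr[2]=5

Total inversions: 2

The array has 2 inversion(s): (0,1), (0,2). Each pair (i,j) satisfies i < j and arr[i] > arr[j].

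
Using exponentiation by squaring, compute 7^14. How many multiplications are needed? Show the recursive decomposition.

Computing 7^14 by squaring (build up from 7^1; each line after the first costs one multiplication):

7^1 = 7
7^2 = (7^1)^2 = 7^2 = 49
7^3 = 7 * 7^2 = 7 * 49 = 343
7^6 = (7^3)^2 = 343^2 = 117649
7^7 = 7 * 7^6 = 7 * 117649 = 823543
7^14 = (7^7)^2 = 823543^2 = 678223072849

Result: 678223072849
Multiplications needed: 5 (5 lines after 7^1)

7^14 = 678223072849. Using exponentiation by squaring, this requires 5 multiplications. The key idea: if the exponent is even, square the half-power; if odd, multiply by the base once.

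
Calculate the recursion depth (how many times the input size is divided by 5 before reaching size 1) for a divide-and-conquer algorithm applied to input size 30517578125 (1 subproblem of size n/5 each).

For divide and conquer with division factor 5:

Problem sizes at each level:
Level 0: 30517578125
Level 1: 6103515625
Level 2: 1220703125
Level 3: 244140625
Level 4: 48828125
Level 5: 9765625
Level 6: 1953125
Level 7: 390625
Level 8: 78125
Level 9: 15625
Level 10: 3125
Level 11: 625
Level 12: 125
Level 13: 25
Level 14: 5
Level 15: 1

The root is level 0 and the size-1 base case is level 15 (the tree spans levels 0 through 15, i.e. 16 levels counting the root), so the depth is the number of divisions: log_5(30517578125) = 15

The recursion tree depth is log_5(30517578125) = 15. At each level, the problem size is divided by 5, so it takes 15 divisions to reduce to a base case of size 1. The algorithm makes 1 recursive call at each level.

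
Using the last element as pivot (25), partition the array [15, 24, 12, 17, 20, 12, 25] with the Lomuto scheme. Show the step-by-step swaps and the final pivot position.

Lomuto partition with pivot = 25:

Initial array: [15, 24, 12, 17, 20, 12, 25]

arr[0]=15 <= 25: swap with position 0, array becomes [15, 24, 12, 17, 20, 12, 25]
arr[1]=24 <= 25: swap with position 1, array becomes [15, 24, 12, 17, 20, 12, 25]
arr[2]=12 <= 25: swap with position 2, array becomes [15, 24, 12, 17, 20, 12, 25]
arr[3]=17 <= 25: swap with position 3, array becomes [15, 24, 12, 17, 20, 12, 25]
arr[4]=20 <= 25: swap with position 4, array becomes [15, 24, 12, 17, 20, 12, 25]
arr[5]=12 <= 25: swap with position 5, array becomes [15, 24, 12, 17, 20, 12, 25]

Place pivot at position 6: [15, 24, 12, 17, 20, 12, 25]
Pivot position: 6

After partitioning with pivot 25, the array becomes [15, 24, 12, 17, 20, 12, 25]. The pivot is placed at index 6. All elements to the left of the pivot are <= 25, and all elements to the right are > 25.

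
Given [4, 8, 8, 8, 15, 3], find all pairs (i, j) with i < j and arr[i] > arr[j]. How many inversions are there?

Finding inversions in [4, 8, 8, 8, 15, 3]:

(0, 5): arr[0]=4 > arr[5]=3
(1, 5): arr[1]=8 > arr[5]=3
(2, 5): arr[2]=8 > arr[5]=3
(3, 5): arr[3]=8 > arr[5]=3
(4, 5): arr[4]=15 > arr[5]=3

Total inversions: 5

The array has 5 inversion(s): (0,5), (1,5), (2,5), (3,5), (4,5). Each pair (i,j) satisfies i < j and arr[i] > arr[j].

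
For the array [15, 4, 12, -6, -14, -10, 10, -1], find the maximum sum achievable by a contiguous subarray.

Using Kadane's algorithm on [15, 4, 12, -6, -14, -10, 10, -1]:

Scanning through the array:
Position 1 (value 4): max_ending_here = 19, max_so_far = 19
Position 2 (value 12): max_ending_here = 31, max_so_far = 31
Position 3 (value -6): max_ending_here = 25, max_so_far = 31
Position 4 (value -14): max_ending_here = 11, max_so_far = 31
Position 5 (value -10): max_ending_here = 1, max_so_far = 31
Position 6 (value 10): max_ending_here = 11, max_so_far = 31
Position 7 (value -1): max_ending_here = 10, max_so_far = 31

Maximum subarray: [15, 4, 12]
Maximum sum: 31

The maximum subarray is [15, 4, 12] with sum 31. This subarray runs from index 0 to index 2.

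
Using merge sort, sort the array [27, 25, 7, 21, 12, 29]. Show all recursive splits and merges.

Merge sort trace:

Split: [27, 25, 7, 21, 12, 29] -> [27, 25, 7] and [21, 12, 29]
  Split: [27, 25, 7] -> [27] and [25, 7]
    Split: [25, 7] -> [25] and [7]
    Merge: [25] + [7] -> [7, 25]
  Merge: [27] + [7, 25] -> [7, 25, 27]
  Split: [21, 12, 29] -> [21] and [12, 29]
    Split: [12, 29] -> [12] and [29]
    Merge: [12] + [29] -> [12, 29]
  Merge: [21] + [12, 29] -> [12, 21, 29]
Merge: [7, 25, 27] + [12, 21, 29] -> [7, 12, 21, 25, 27, 29]

Final sorted array: [7, 12, 21, 25, 27, 29]

The merge sort proceeds by recursively splitting the array and merging sorted halves.
After all merges, the sorted array is [7, 12, 21, 25, 27, 29].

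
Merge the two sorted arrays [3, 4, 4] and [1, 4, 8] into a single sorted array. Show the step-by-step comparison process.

Merging process:

Compare 3 vs 1: take 1 from right. Merged: [1]
Compare 3 vs 4: take 3 from left. Merged: [1, 3]
Compare 4 vs 4: take 4 from left. Merged: [1, 3, 4]
Compare 4 vs 4: take 4 from left. Merged: [1, 3, 4, 4]
Append remaining from right: [4, 8]. Merged: [1, 3, 4, 4, 4, 8]

Final merged array: [1, 3, 4, 4, 4, 8]
Total comparisons: 4

The merged array is [1, 3, 4, 4, 4, 8], requiring 4 comparisons. The merge step runs in O(n) time where n is the total number of elements.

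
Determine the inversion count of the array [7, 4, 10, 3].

Finding inversions in [7, 4, 10, 3]:

(0, 1): arr[0]=7 > arr[1]=4
(0, 3): arr[0]=7 > arr[3]=3
(1, 3): arr[1]=4 > arr[3]=3
(2, 3): arr[2]=10 > arr[3]=3

Total inversions: 4

The array has 4 inversion(s): (0,1), (0,3), (1,3), (2,3). Each pair (i,j) satisfies i < j and arr[i] > arr[j].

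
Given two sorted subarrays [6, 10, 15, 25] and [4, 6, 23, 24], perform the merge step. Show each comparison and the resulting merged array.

Merging process:

Compare 6 vs 4: take 4 from right. Merged: [4]
Compare 6 vs 6: take 6 from left. Merged: [4, 6]
Compare 10 vs 6: take 6 from right. Merged: [4, 6, 6]
Compare 10 vs 23: take 10 from left. Merged: [4, 6, 6, 10]
Compare 15 vs 23: take 15 from left. Merged: [4, 6, 6, 10, 15]
Compare 25 vs 23: take 23 from right. Merged: [4, 6, 6, 10, 15, 23]
Compare 25 vs 24: take 24 from right. Merged: [4, 6, 6, 10, 15, 23, 24]
Append remaining from left: [25]. Merged: [4, 6, 6, 10, 15, 23, 24, 25]

Final merged array: [4, 6, 6, 10, 15, 23, 24, 25]
Total comparisons: 7

The merged array is [4, 6, 6, 10, 15, 23, 24, 25], requiring 7 comparisons. The merge step runs in O(n) time where n is the total number of elements.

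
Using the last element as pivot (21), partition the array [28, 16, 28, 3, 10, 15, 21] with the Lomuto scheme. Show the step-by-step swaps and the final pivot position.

Lomuto partition with pivot = 21:

Initial array: [28, 16, 28, 3, 10, 15, 21]

arr[0]=28 > 21: no swap
arr[1]=16 <= 21: swap with position 0, array becomes [16, 28, 28, 3, 10, 15, 21]
arr[2]=28 > 21: no swap
arr[3]=3 <= 21: swap with position 1, array becomes [16, 3, 28, 28, 10, 15, 21]
arr[4]=10 <= 21: swap with position 2, array becomes [16, 3, 10, 28, 28, 15, 21]
arr[5]=15 <= 21: swap with position 3, array becomes [16, 3, 10, 15, 28, 28, 21]

Place pivot at position 4: [16, 3, 10, 15, 21, 28, 28]
Pivot position: 4

After partitioning with pivot 21, the array becomes [16, 3, 10, 15, 21, 28, 28]. The pivot is placed at index 4. All elements to the left of the pivot are <= 21, and all elements to the right are > 21.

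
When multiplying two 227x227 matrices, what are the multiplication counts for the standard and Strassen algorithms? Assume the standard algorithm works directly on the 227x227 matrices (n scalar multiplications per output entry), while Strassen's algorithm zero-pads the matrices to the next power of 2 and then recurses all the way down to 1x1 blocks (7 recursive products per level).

Matrix multiplication for 227x227 matrices:

Strassen's algorithm requires power-of-2 dimensions. Pad 227x227 to 256x256 (next power of 2).

Standard algorithm: 227^3 = 11697083 multiplications
Strassen's algorithm: 7^(log2(256)) = 7^8 = 5764801 multiplications
Savings: 11697083 - 5764801 = 5932282 multiplications

Standard: 11697083 multiplications (227^3). Strassen: 5764801 multiplications (7^8, after padding to 256x256). Strassen reduces 8 recursive multiplications to 7 at each level.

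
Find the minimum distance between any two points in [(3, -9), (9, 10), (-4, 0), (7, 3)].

Computing all pairwise distances among 4 points:

d((3, -9), (9, 10)) = 19.9249
d((3, -9), (-4, 0)) = 11.4018
d((3, -9), (7, 3)) = 12.6491
d((9, 10), (-4, 0)) = 16.4012
d((9, 10), (7, 3)) = 7.2801 <-- minimum
d((-4, 0), (7, 3)) = 11.4018

Closest pair: (9, 10) and (7, 3) with distance 7.2801

The closest pair is (9, 10) and (7, 3) with Euclidean distance 7.2801. For 4 points, brute-force pairwise comparison is shown above. For large n, the divide-and-conquer algorithm (sort by x, recurse on halves, check the dividing strip) achieves O(n log n).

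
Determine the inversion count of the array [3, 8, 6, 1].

Finding inversions in [3, 8, 6, 1]:

(0, 3): arr[0]=3 > arr[3]=1
(1, 2): arr[1]=8 > arr[2]=6
(1, 3): arr[1]=8 > arr[3]=1
(2, 3): arr[2]=6 > arr[3]=1

Total inversions: 4

The array has 4 inversion(s): (0,3), (1,2), (1,3), (2,3). Each pair (i,j) satisfies i < j and arr[i] > arr[j].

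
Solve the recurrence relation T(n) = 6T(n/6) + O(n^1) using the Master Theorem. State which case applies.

Master Theorem for T(n) = 6T(n/6) + O(n^1):

a = 6, b = 6, c = 1
log_b(a) = log_6(6) = 1.0000

Case 2: c = 1 = log_6(6) = 1.0000
T(n) = O(n^1 log n) = O(n log n)

For T(n) = 6T(n/6) + O(n^1): log_6(6) = 1.0000. This is Case 2 of the Master Theorem (c = log_b(a), equal work at all levels), giving O(n log n).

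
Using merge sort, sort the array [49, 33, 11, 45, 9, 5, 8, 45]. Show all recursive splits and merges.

Merge sort trace:

Split: [49, 33, 11, 45, 9, 5, 8, 45] -> [49, 33, 11, 45] and [9, 5, 8, 45]
  Split: [49, 33, 11, 45] -> [49, 33] and [11, 45]
    Split: [49, 33] -> [49] and [33]
    Merge: [49] + [33] -> [33, 49]
    Split: [11, 45] -> [11] and [45]
    Merge: [11] + [45] -> [11, 45]
  Merge: [33, 49] + [11, 45] -> [11, 33, 45, 49]
  Split: [9, 5, 8, 45] -> [9, 5] and [8, 45]
    Split: [9, 5] -> [9] and [5]
    Merge: [9] + [5] -> [5, 9]
    Split: [8, 45] -> [8] and [45]
    Merge: [8] + [45] -> [8, 45]
  Merge: [5, 9] + [8, 45] -> [5, 8, 9, 45]
Merge: [11, 33, 45, 49] + [5, 8, 9, 45] -> [5, 8, 9, 11, 33, 45, 45, 49]

Final sorted array: [5, 8, 9, 11, 33, 45, 45, 49]

The merge sort proceeds by recursively splitting the array and merging sorted halves.
After all merges, the sorted array is [5, 8, 9, 11, 33, 45, 45, 49].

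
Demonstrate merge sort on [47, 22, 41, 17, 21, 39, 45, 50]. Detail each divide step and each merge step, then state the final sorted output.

Merge sort trace:

Split: [47, 22, 41, 17, 21, 39, 45, 50] -> [47, 22, 41, 17] and [21, 39, 45, 50]
  Split: [47, 22, 41, 17] -> [47, 22] and [41, 17]
    Split: [47, 22] -> [47] and [22]
    Merge: [47] + [22] -> [22, 47]
    Split: [41, 17] -> [41] and [17]
    Merge: [41] + [17] -> [17, 41]
  Merge: [22, 47] + [17, 41] -> [17, 22, 41, 47]
  Split: [21, 39, 45, 50] -> [21, 39] and [45, 50]
    Split: [21, 39] -> [21] and [39]
    Merge: [21] + [39] -> [21, 39]
    Split: [45, 50] -> [45] and [50]
    Merge: [45] + [50] -> [45, 50]
  Merge: [21, 39] + [45, 50] -> [21, 39, 45, 50]
Merge: [17, 22, 41, 47] + [21, 39, 45, 50] -> [17, 21, 22, 39, 41, 45, 47, 50]

Final sorted array: [17, 21, 22, 39, 41, 45, 47, 50]

The merge sort proceeds by recursively splitting the array and merging sorted halves.
After all merges, the sorted array is [17, 21, 22, 39, 41, 45, 47, 50].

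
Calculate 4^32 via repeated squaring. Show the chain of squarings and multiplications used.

Computing 4^32 by squaring (build up from 4^1; each line after the first costs one multiplication):

4^1 = 4
4^2 = (4^1)^2 = 4^2 = 16
4^4 = (4^2)^2 = 16^2 = 256
4^8 = (4^4)^2 = 256^2 = 65536
4^16 = (4^8)^2 = 65536^2 = 4294967296
4^32 = (4^16)^2 = 4294967296^2 = 18446744073709551616

Result: 18446744073709551616
Multiplications needed: 5 (5 lines after 4^1)

4^32 = 18446744073709551616. Using exponentiation by squaring, this requires 5 multiplications. The key idea: if the exponent is even, square the half-power; if odd, multiply by the base once.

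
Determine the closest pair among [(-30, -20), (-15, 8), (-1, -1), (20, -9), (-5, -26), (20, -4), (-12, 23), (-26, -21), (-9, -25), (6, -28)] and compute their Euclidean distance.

Computing all pairwise distances among 10 points:

d((-30, -20), (-15, 8)) = 31.7648
d((-30, -20), (-1, -1)) = 34.6699
d((-30, -20), (20, -9)) = 51.1957
d((-30, -20), (-5, -26)) = 25.7099
d((-30, -20), (20, -4)) = 52.4976
d((-30, -20), (-12, 23)) = 46.6154
d((-30, -20), (-26, -21)) = 4.1231 <-- minimum
d((-30, -20), (-9, -25)) = 21.587
d((-30, -20), (6, -28)) = 36.8782
d((-15, 8), (-1, -1)) = 16.6433
d((-15, 8), (20, -9)) = 38.9102
d((-15, 8), (-5, -26)) = 35.4401
d((-15, 8), (20, -4)) = 37.0
d((-15, 8), (-12, 23)) = 15.2971
d((-15, 8), (-26, -21)) = 31.0161
d((-15, 8), (-9, -25)) = 33.541
d((-15, 8), (6, -28)) = 41.6773
d((-1, -1), (20, -9)) = 22.4722
d((-1, -1), (-5, -26)) = 25.318
d((-1, -1), (20, -4)) = 21.2132
d((-1, -1), (-12, 23)) = 26.4008
d((-1, -1), (-26, -21)) = 32.0156
d((-1, -1), (-9, -25)) = 25.2982
d((-1, -1), (6, -28)) = 27.8927
d((20, -9), (-5, -26)) = 30.2324
d((20, -9), (20, -4)) = 5.0
d((20, -9), (-12, 23)) = 45.2548
d((20, -9), (-26, -21)) = 47.5395
d((20, -9), (-9, -25)) = 33.121
d((20, -9), (6, -28)) = 23.6008
d((-5, -26), (20, -4)) = 33.3017
d((-5, -26), (-12, 23)) = 49.4975
d((-5, -26), (-26, -21)) = 21.587
d((-5, -26), (-9, -25)) = 4.1231 <-- minimum
d((-5, -26), (6, -28)) = 11.1803
d((20, -4), (-12, 23)) = 41.8688
d((20, -4), (-26, -21)) = 49.0408
d((20, -4), (-9, -25)) = 35.805
d((20, -4), (6, -28)) = 27.7849
d((-12, 23), (-26, -21)) = 46.1736
d((-12, 23), (-9, -25)) = 48.0937
d((-12, 23), (6, -28)) = 54.0833
d((-26, -21), (-9, -25)) = 17.4642
d((-26, -21), (6, -28)) = 32.7567
d((-9, -25), (6, -28)) = 15.2971

Minimum distance: 4.1231 (tie among 2 pairs: (-30, -20) and (-26, -21); (-5, -26) and (-9, -25))

The minimum Euclidean distance is 4.1231. There is a tie: 2 pairs achieve this minimum — (-30, -20) and (-26, -21); (-5, -26) and (-9, -25). Any of these is a valid closest pair. For 10 points, brute-force pairwise comparison is shown above. For large n, the divide-and-conquer algorithm (sort by x, recurse on halves, check the dividing strip) achieves O(n log n).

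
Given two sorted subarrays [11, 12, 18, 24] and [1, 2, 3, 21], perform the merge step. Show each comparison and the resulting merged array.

Merging process:

Compare 11 vs 1: take 1 from right. Merged: [1]
Compare 11 vs 2: take 2 from right. Merged: [1, 2]
Compare 11 vs 3: take 3 from right. Merged: [1, 2, 3]
Compare 11 vs 21: take 11 from left. Merged: [1, 2, 3, 11]
Compare 12 vs 21: take 12 from left. Merged: [1, 2, 3, 11, 12]
Compare 18 vs 21: take 18 from left. Merged: [1, 2, 3, 11, 12, 18]
Compare 24 vs 21: take 21 from right. Merged: [1, 2, 3, 11, 12, 18, 21]
Append remaining from left: [24]. Merged: [1, 2, 3, 11, 12, 18, 21, 24]

Final merged array: [1, 2, 3, 11, 12, 18, 21, 24]
Total comparisons: 7

The merged array is [1, 2, 3, 11, 12, 18, 21, 24], requiring 7 comparisons. The merge step runs in O(n) time where n is the total number of elements.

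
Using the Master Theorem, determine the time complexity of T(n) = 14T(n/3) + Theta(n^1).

Master Theorem for T(n) = 14T(n/3) + O(n^1):

a = 14, b = 3, c = 1
log_b(a) = log_3(14) = 2.4022

Case 1: c = 1 < log_3(14) = 2.4022
T(n) = O(n^(log_3 14))

For T(n) = 14T(n/3) + O(n^1): log_3(14) = 2.4022. This is Case 1 of the Master Theorem (c < log_b(a), work dominated by leaves), giving O(n^(log_3 14)).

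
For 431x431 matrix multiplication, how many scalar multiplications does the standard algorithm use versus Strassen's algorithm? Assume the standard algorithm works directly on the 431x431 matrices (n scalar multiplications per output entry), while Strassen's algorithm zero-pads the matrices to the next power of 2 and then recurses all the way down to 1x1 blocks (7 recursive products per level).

Matrix multiplication for 431x431 matrices:

Strassen's algorithm requires power-of-2 dimensions. Pad 431x431 to 512x512 (next power of 2).

Standard algorithm: 431^3 = 80062991 multiplications
Strassen's algorithm: 7^(log2(512)) = 7^9 = 40353607 multiplications
Savings: 80062991 - 40353607 = 39709384 multiplications

Standard: 80062991 multiplications (431^3). Strassen: 40353607 multiplications (7^9, after padding to 512x512). Strassen reduces 8 recursive multiplications to 7 at each level.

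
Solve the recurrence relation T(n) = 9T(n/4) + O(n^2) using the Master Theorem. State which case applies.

Master Theorem for T(n) = 9T(n/4) + O(n^2):

a = 9, b = 4, c = 2
log_b(a) = log_4(9) = 1.5850

Case 3: c = 2 > log_4(9) = 1.5850
T(n) = O(n^2) = O(n^2)

For T(n) = 9T(n/4) + O(n^2): log_4(9) = 1.5850. This is Case 3 of the Master Theorem (c > log_b(a), work dominated by root), giving O(n^2).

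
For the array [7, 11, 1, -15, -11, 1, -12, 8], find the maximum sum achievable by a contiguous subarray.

Using Kadane's algorithm on [7, 11, 1, -15, -11, 1, -12, 8]:

Scanning through the array:
Position 1 (value 11): max_ending_here = 18, max_so_far = 18
Position 2 (value 1): max_ending_here = 19, max_so_far = 19
Position 3 (value -15): max_ending_here = 4, max_so_far = 19
Position 4 (value -11): max_ending_here = -7, max_so_far = 19
Position 5 (value 1): max_ending_here = 1, max_so_far = 19
Position 6 (value -12): max_ending_here = -11, max_so_far = 19
Position 7 (value 8): max_ending_here = 8, max_so_far = 19

Maximum subarray: [7, 11, 1]
Maximum sum: 19

The maximum subarray is [7, 11, 1] with sum 19. This subarray runs from index 0 to index 2.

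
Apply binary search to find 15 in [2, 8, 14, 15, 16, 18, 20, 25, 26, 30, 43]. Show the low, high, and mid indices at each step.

Binary search for 15 in [2, 8, 14, 15, 16, 18, 20, 25, 26, 30, 43]:

lo=0, hi=10, mid=5, arr[mid]=18 -> 18 > 15, search left half
lo=0, hi=4, mid=2, arr[mid]=14 -> 14 < 15, search right half
lo=3, hi=4, mid=3, arr[mid]=15 -> Found target at index 3!

Binary search finds 15 at index 3 after 3 comparisons. The search repeatedly halves the search space by comparing with the middle element.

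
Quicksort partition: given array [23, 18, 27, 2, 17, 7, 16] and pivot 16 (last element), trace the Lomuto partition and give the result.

Lomuto partition with pivot = 16:

Initial array: [23, 18, 27, 2, 17, 7, 16]

arr[0]=23 > 16: no swap
arr[1]=18 > 16: no swap
arr[2]=27 > 16: no swap
arr[3]=2 <= 16: swap with position 0, array becomes [2, 18, 27, 23, 17, 7, 16]
arr[4]=17 > 16: no swap
arr[5]=7 <= 16: swap with position 1, array becomes [2, 7, 27, 23, 17, 18, 16]

Place pivot at position 2: [2, 7, 16, 23, 17, 18, 27]
Pivot position: 2

After partitioning with pivot 16, the array becomes [2, 7, 16, 23, 17, 18, 27]. The pivot is placed at index 2. All elements to the left of the pivot are <= 16, and all elements to the right are > 16.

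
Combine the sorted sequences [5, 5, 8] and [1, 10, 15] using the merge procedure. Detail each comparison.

Merging process:

Compare 5 vs 1: take 1 from right. Merged: [1]
Compare 5 vs 10: take 5 from left. Merged: [1, 5]
Compare 5 vs 10: take 5 from left. Merged: [1, 5, 5]
Compare 8 vs 10: take 8 from left. Merged: [1, 5, 5, 8]
Append remaining from right: [10, 15]. Merged: [1, 5, 5, 8, 10, 15]

Final merged array: [1, 5, 5, 8, 10, 15]
Total comparisons: 4

The merged array is [1, 5, 5, 8, 10, 15], requiring 4 comparisons. The merge step runs in O(n) time where n is the total number of elements.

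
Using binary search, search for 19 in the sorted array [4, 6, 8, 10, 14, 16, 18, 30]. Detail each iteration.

Binary search for 19 in [4, 6, 8, 10, 14, 16, 18, 30]:

lo=0, hi=7, mid=3, arr[mid]=10 -> 10 < 19, search right half
lo=4, hi=7, mid=5, arr[mid]=16 -> 16 < 19, search right half
lo=6, hi=7, mid=6, arr[mid]=18 -> 18 < 19, search right half
lo=7, hi=7, mid=7, arr[mid]=30 -> 30 > 19, search left half
lo=7 > hi=6, target 19 not found

Binary search determines that 19 is not in the array after 4 comparisons. The search space was exhausted without finding the target.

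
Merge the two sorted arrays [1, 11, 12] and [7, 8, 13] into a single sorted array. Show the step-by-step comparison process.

Merging process:

Compare 1 vs 7: take 1 from left. Merged: [1]
Compare 11 vs 7: take 7 from right. Merged: [1, 7]
Compare 11 vs 8: take 8 from right. Merged: [1, 7, 8]
Compare 11 vs 13: take 11 from left. Merged: [1, 7, 8, 11]
Compare 12 vs 13: take 12 from left. Merged: [1, 7, 8, 11, 12]
Append remaining from right: [13]. Merged: [1, 7, 8, 11, 12, 13]

Final merged array: [1, 7, 8, 11, 12, 13]
Total comparisons: 5

The merged array is [1, 7, 8, 11, 12, 13], requiring 5 comparisons. The merge step runs in O(n) time where n is the total number of elements.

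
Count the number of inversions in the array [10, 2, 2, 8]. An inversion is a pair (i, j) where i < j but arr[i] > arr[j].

Finding inversions in [10, 2, 2, 8]:

(0, 1): arr[0]=10 > arr[1]=2
(0, 2): arr[0]=10 > arr[2]=2
(0, 3): arr[0]=10 > arr[3]=8

Total inversions: 3

The array has 3 inversion(s): (0,1), (0,2), (0,3). Each pair (i,j) satisfies i < j and arr[i] > arr[j].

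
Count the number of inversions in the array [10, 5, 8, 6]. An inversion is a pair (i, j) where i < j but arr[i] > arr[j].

Finding inversions in [10, 5, 8, 6]:

(0, 1): arr[0]=10 > arr[1]=5
(0, 2): arr[0]=10 > arr[2]=8
(0, 3): arr[0]=10 > arr[3]=6
(2, 3): arr[2]=8 > arr[3]=6

Total inversions: 4

The array has 4 inversion(s): (0,1), (0,2), (0,3), (2,3). Each pair (i,j) satisfies i < j and arr[i] > arr[j].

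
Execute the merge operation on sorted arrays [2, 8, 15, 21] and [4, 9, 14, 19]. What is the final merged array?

Merging process:

Compare 2 vs 4: take 2 from left. Merged: [2]
Compare 8 vs 4: take 4 from right. Merged: [2, 4]
Compare 8 vs 9: take 8 from left. Merged: [2, 4, 8]
Compare 15 vs 9: take 9 from right. Merged: [2, 4, 8, 9]
Compare 15 vs 14: take 14 from right. Merged: [2, 4, 8, 9, 14]
Compare 15 vs 19: take 15 from left. Merged: [2, 4, 8, 9, 14, 15]
Compare 21 vs 19: take 19 from right. Merged: [2, 4, 8, 9, 14, 15, 19]
Append remaining from left: [21]. Merged: [2, 4, 8, 9, 14, 15, 19, 21]

Final merged array: [2, 4, 8, 9, 14, 15, 19, 21]
Total comparisons: 7

The merged array is [2, 4, 8, 9, 14, 15, 19, 21], requiring 7 comparisons. The merge step runs in O(n) time where n is the total number of elements.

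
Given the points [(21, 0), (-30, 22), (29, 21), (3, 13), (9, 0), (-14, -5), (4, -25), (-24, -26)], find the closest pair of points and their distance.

Computing all pairwise distances among 8 points:

d((21, 0), (-30, 22)) = 55.5428
d((21, 0), (29, 21)) = 22.4722
d((21, 0), (3, 13)) = 22.2036
d((21, 0), (9, 0)) = 12.0 <-- minimum
d((21, 0), (-14, -5)) = 35.3553
d((21, 0), (4, -25)) = 30.2324
d((21, 0), (-24, -26)) = 51.9711
d((-30, 22), (29, 21)) = 59.0085
d((-30, 22), (3, 13)) = 34.2053
d((-30, 22), (9, 0)) = 44.7772
d((-30, 22), (-14, -5)) = 31.3847
d((-30, 22), (4, -25)) = 58.0086
d((-30, 22), (-24, -26)) = 48.3735
d((29, 21), (3, 13)) = 27.2029
d((29, 21), (9, 0)) = 29.0
d((29, 21), (-14, -5)) = 50.2494
d((29, 21), (4, -25)) = 52.3546
d((29, 21), (-24, -26)) = 70.8378
d((3, 13), (9, 0)) = 14.3178
d((3, 13), (-14, -5)) = 24.7588
d((3, 13), (4, -25)) = 38.0132
d((3, 13), (-24, -26)) = 47.4342
d((9, 0), (-14, -5)) = 23.5372
d((9, 0), (4, -25)) = 25.4951
d((9, 0), (-24, -26)) = 42.0119
d((-14, -5), (4, -25)) = 26.9072
d((-14, -5), (-24, -26)) = 23.2594
d((4, -25), (-24, -26)) = 28.0179

Closest pair: (21, 0) and (9, 0) with distance 12.0

The closest pair is (21, 0) and (9, 0) with Euclidean distance 12.0. For 8 points, brute-force pairwise comparison is shown above. For large n, the divide-and-conquer algorithm (sort by x, recurse on halves, check the dividing strip) achieves O(n log n).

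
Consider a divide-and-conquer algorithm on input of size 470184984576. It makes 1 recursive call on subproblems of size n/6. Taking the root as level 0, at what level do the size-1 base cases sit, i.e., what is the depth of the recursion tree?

For divide and conquer with division factor 6:

Problem sizes at each level:
Level 0: 470184984576
Level 1: 78364164096
Level 2: 13060694016
Level 3: 2176782336
Level 4: 362797056
Level 5: 60466176
Level 6: 10077696
Level 7: 1679616
Level 8: 279936
Level 9: 46656
Level 10: 7776
Level 11: 1296
Level 12: 216
Level 13: 36
Level 14: 6
Level 15: 1

The root is level 0 and the size-1 base case is level 15 (the tree spans levels 0 through 15, i.e. 16 levels counting the root), so the depth is the number of divisions: log_6(470184984576) = 15

The recursion tree depth is log_6(470184984576) = 15. At each level, the problem size is divided by 6, so it takes 15 divisions to reduce to a base case of size 1. The algorithm makes 1 recursive call at each level.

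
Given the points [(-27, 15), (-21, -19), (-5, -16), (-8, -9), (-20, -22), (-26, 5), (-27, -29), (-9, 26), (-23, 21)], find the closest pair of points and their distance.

Computing all pairwise distances among 9 points:

d((-27, 15), (-21, -19)) = 34.5254
d((-27, 15), (-5, -16)) = 38.0132
d((-27, 15), (-8, -9)) = 30.6105
d((-27, 15), (-20, -22)) = 37.6563
d((-27, 15), (-26, 5)) = 10.0499
d((-27, 15), (-27, -29)) = 44.0
d((-27, 15), (-9, 26)) = 21.095
d((-27, 15), (-23, 21)) = 7.2111
d((-21, -19), (-5, -16)) = 16.2788
d((-21, -19), (-8, -9)) = 16.4012
d((-21, -19), (-20, -22)) = 3.1623 <-- minimum
d((-21, -19), (-26, 5)) = 24.5153
d((-21, -19), (-27, -29)) = 11.6619
d((-21, -19), (-9, 26)) = 46.5725
d((-21, -19), (-23, 21)) = 40.05
d((-5, -16), (-8, -9)) = 7.6158
d((-5, -16), (-20, -22)) = 16.1555
d((-5, -16), (-26, 5)) = 29.6985
d((-5, -16), (-27, -29)) = 25.5539
d((-5, -16), (-9, 26)) = 42.19
d((-5, -16), (-23, 21)) = 41.1461
d((-8, -9), (-20, -22)) = 17.6918
d((-8, -9), (-26, 5)) = 22.8035
d((-8, -9), (-27, -29)) = 27.5862
d((-8, -9), (-9, 26)) = 35.0143
d((-8, -9), (-23, 21)) = 33.541
d((-20, -22), (-26, 5)) = 27.6586
d((-20, -22), (-27, -29)) = 9.8995
d((-20, -22), (-9, 26)) = 49.2443
d((-20, -22), (-23, 21)) = 43.1045
d((-26, 5), (-27, -29)) = 34.0147
d((-26, 5), (-9, 26)) = 27.0185
d((-26, 5), (-23, 21)) = 16.2788
d((-27, -29), (-9, 26)) = 57.8705
d((-27, -29), (-23, 21)) = 50.1597
d((-9, 26), (-23, 21)) = 14.8661

Closest pair: (-21, -19) and (-20, -22) with distance 3.1623

The closest pair is (-21, -19) and (-20, -22) with Euclidean distance 3.1623. For 9 points, brute-force pairwise comparison is shown above. For large n, the divide-and-conquer algorithm (sort by x, recurse on halves, check the dividing strip) achieves O(n log n).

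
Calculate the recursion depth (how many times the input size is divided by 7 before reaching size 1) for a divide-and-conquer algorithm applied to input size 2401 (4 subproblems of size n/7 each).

For divide and conquer with division factor 7:

Problem sizes at each level:
Level 0: 2401
Level 1: 343
Level 2: 49
Level 3: 7
Level 4: 1

The root is level 0 and the size-1 base case is level 4 (the tree spans levels 0 through 4, i.e. 5 levels counting the root), so the depth is the number of divisions: log_7(2401) = 4

The recursion tree depth is log_7(2401) = 4. At each level, the problem size is divided by 7, so it takes 4 divisions to reduce to a base case of size 1. The algorithm makes 4 recursive calls at each level.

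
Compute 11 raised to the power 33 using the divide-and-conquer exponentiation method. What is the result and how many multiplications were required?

Computing 11^33 by squaring (build up from 11^1; each line after the first costs one multiplication):

11^1 = 11
11^2 = (11^1)^2 = 11^2 = 121
11^4 = (11^2)^2 = 121^2 = 14641
11^8 = (11^4)^2 = 14641^2 = 214358881
11^16 = (11^8)^2 = 214358881^2 = 45949729863572161
11^32 = (11^16)^2 = 45949729863572161^2 = 2111377674535255285545615254209921
11^33 = 11 * 11^32 = 11 * 2111377674535255285545615254209921 = 23225154419887808141001767796309131

Result: 23225154419887808141001767796309131
Multiplications needed: 6 (6 lines after 11^1)

11^33 = 23225154419887808141001767796309131. Using exponentiation by squaring, this requires 6 multiplications. The key idea: if the exponent is even, square the half-power; if odd, multiply by the base once.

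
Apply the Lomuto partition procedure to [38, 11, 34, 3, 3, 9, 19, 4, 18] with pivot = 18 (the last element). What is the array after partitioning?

Lomuto partition with pivot = 18:

Initial array: [38, 11, 34, 3, 3, 9, 19, 4, 18]

arr[0]=38 > 18: no swap
arr[1]=11 <= 18: swap with position 0, array becomes [11, 38, 34, 3, 3, 9, 19, 4, 18]
arr[2]=34 > 18: no swap
arr[3]=3 <= 18: swap with position 1, array becomes [11, 3, 34, 38, 3, 9, 19, 4, 18]
arr[4]=3 <= 18: swap with position 2, array becomes [11, 3, 3, 38, 34, 9, 19, 4, 18]
arr[5]=9 <= 18: swap with position 3, array becomes [11, 3, 3, 9, 34, 38, 19, 4, 18]
arr[6]=19 > 18: no swap
arr[7]=4 <= 18: swap with position 4, array becomes [11, 3, 3, 9, 4, 38, 19, 34, 18]

Place pivot at position 5: [11, 3, 3, 9, 4, 18, 19, 34, 38]
Pivot position: 5

After partitioning with pivot 18, the array becomes [11, 3, 3, 9, 4, 18, 19, 34, 38]. The pivot is placed at index 5. All elements to the left of the pivot are <= 18, and all elements to the right are > 18.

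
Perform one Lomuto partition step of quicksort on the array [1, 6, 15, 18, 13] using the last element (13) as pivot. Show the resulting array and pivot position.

Lomuto partition with pivot = 13:

Initial array: [1, 6, 15, 18, 13]

arr[0]=1 <= 13: swap with position 0, array becomes [1, 6, 15, 18, 13]
arr[1]=6 <= 13: swap with position 1, array becomes [1, 6, 15, 18, 13]
arr[2]=15 > 13: no swap
arr[3]=18 > 13: no swap

Place pivot at position 2: [1, 6, 13, 18, 15]
Pivot position: 2

After partitioning with pivot 13, the array becomes [1, 6, 13, 18, 15]. The pivot is placed at index 2. All elements to the left of the pivot are <= 13, and all elements to the right are > 13.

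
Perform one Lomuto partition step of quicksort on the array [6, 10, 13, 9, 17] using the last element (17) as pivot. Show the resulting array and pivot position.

Lomuto partition with pivot = 17:

Initial array: [6, 10, 13, 9, 17]

arr[0]=6 <= 17: swap with position 0, array becomes [6, 10, 13, 9, 17]
arr[1]=10 <= 17: swap with position 1, array becomes [6, 10, 13, 9, 17]
arr[2]=13 <= 17: swap with position 2, array becomes [6, 10, 13, 9, 17]
arr[3]=9 <= 17: swap with position 3, array becomes [6, 10, 13, 9, 17]

Place pivot at position 4: [6, 10, 13, 9, 17]
Pivot position: 4

After partitioning with pivot 17, the array becomes [6, 10, 13, 9, 17]. The pivot is placed at index 4. All elements to the left of the pivot are <= 17, and all elements to the right are > 17.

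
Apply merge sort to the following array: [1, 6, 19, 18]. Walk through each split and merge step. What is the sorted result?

Merge sort trace:

Split: [1, 6, 19, 18] -> [1, 6] and [19, 18]
  Split: [1, 6] -> [1] and [6]
  Merge: [1] + [6] -> [1, 6]
  Split: [19, 18] -> [19] and [18]
  Merge: [19] + [18] -> [18, 19]
Merge: [1, 6] + [18, 19] -> [1, 6, 18, 19]

Final sorted array: [1, 6, 18, 19]

The merge sort proceeds by recursively splitting the array and merging sorted halves.
After all merges, the sorted array is [1, 6, 18, 19].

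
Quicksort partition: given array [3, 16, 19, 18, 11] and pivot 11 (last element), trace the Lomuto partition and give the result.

Lomuto partition with pivot = 11:

Initial array: [3, 16, 19, 18, 11]

arr[0]=3 <= 11: swap with position 0, array becomes [3, 16, 19, 18, 11]
arr[1]=16 > 11: no swap
arr[2]=19 > 11: no swap
arr[3]=18 > 11: no swap

Place pivot at position 1: [3, 11, 19, 18, 16]
Pivot position: 1

After partitioning with pivot 11, the array becomes [3, 11, 19, 18, 16]. The pivot is placed at index 1. All elements to the left of the pivot are <= 11, and all elements to the right are > 11.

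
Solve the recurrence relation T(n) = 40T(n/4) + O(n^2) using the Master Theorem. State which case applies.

Master Theorem for T(n) = 40T(n/4) + O(n^2):

a = 40, b = 4, c = 2
log_b(a) = log_4(40) = 2.6610

Case 1: c = 2 < log_4(40) = 2.6610
T(n) = O(n^(log_4 40))

For T(n) = 40T(n/4) + O(n^2): log_4(40) = 2.6610. This is Case 1 of the Master Theorem (c < log_b(a), work dominated by leaves), giving O(n^(log_4 40)).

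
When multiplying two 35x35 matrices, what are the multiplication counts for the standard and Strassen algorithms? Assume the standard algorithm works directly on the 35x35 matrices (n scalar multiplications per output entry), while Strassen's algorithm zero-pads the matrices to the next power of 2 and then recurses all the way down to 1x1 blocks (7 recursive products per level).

Matrix multiplication for 35x35 matrices:

Strassen's algorithm requires power-of-2 dimensions. Pad 35x35 to 64x64 (next power of 2).

Standard algorithm: 35^3 = 42875 multiplications
Strassen's algorithm: 7^(log2(64)) = 7^6 = 117649 multiplications
Difference: 42875 - 117649 = -74774 (Strassen uses MORE here due to padding overhead — for small or just-over-power-of-2 n, padding can outweigh the per-level savings)

Standard: 42875 multiplications (35^3). Strassen: 117649 multiplications (7^6, after padding to 64x64). Strassen reduces 8 recursive multiplications to 7 at each level.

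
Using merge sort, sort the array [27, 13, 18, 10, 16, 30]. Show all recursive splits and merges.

Merge sort trace:

Split: [27, 13, 18, 10, 16, 30] -> [27, 13, 18] and [10, 16, 30]
  Split: [27, 13, 18] -> [27] and [13, 18]
    Split: [13, 18] -> [13] and [18]
    Merge: [13] + [18] -> [13, 18]
  Merge: [27] + [13, 18] -> [13, 18, 27]
  Split: [10, 16, 30] -> [10] and [16, 30]
    Split: [16, 30] -> [16] and [30]
    Merge: [16] + [30] -> [16, 30]
  Merge: [10] + [16, 30] -> [10, 16, 30]
Merge: [13, 18, 27] + [10, 16, 30] -> [10, 13, 16, 18, 27, 30]

Final sorted array: [10, 13, 16, 18, 27, 30]

The merge sort proceeds by recursively splitting the array and merging sorted halves.
After all merges, the sorted array is [10, 13, 16, 18, 27, 30].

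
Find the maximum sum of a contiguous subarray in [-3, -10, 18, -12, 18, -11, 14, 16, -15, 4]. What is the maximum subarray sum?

Using Kadane's algorithm on [-3, -10, 18, -12, 18, -11, 14, 16, -15, 4]:

Scanning through the array:
Position 1 (value -10): max_ending_here = -10, max_so_far = -3
Position 2 (value 18): max_ending_here = 18, max_so_far = 18
Position 3 (value -12): max_ending_here = 6, max_so_far = 18
Position 4 (value 18): max_ending_here = 24, max_so_far = 24
Position 5 (value -11): max_ending_here = 13, max_so_far = 24
Position 6 (value 14): max_ending_here = 27, max_so_far = 27
Position 7 (value 16): max_ending_here = 43, max_so_far = 43
Position 8 (value -15): max_ending_here = 28, max_so_far = 43
Position 9 (value 4): max_ending_here = 32, max_so_far = 43

Maximum subarray: [18, -12, 18, -11, 14, 16]
Maximum sum: 43

The maximum subarray is [18, -12, 18, -11, 14, 16] with sum 43. This subarray runs from index 2 to index 7.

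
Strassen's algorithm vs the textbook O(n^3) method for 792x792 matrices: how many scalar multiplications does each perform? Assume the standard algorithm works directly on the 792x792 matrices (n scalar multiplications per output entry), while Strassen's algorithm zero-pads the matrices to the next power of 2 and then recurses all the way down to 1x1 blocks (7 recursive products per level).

Matrix multiplication for 792x792 matrices:

Strassen's algorithm requires power-of-2 dimensions. Pad 792x792 to 1024x1024 (next power of 2).

Standard algorithm: 792^3 = 496793088 multiplications
Strassen's algorithm: 7^(log2(1024)) = 7^10 = 282475249 multiplications
Savings: 496793088 - 282475249 = 214317839 multiplications

Standard: 496793088 multiplications (792^3). Strassen: 282475249 multiplications (7^10, after padding to 1024x1024). Strassen reduces 8 recursive multiplications to 7 at each level.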